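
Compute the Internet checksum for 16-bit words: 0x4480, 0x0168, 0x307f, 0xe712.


Sum all words (with carry folding):
+ 0x4480 = 0x4480
+ 0x0168 = 0x45e8
+ 0x307f = 0x7667
+ 0xe712 = 0x5d7a
One's complement: ~0x5d7a
Checksum = 0xa285


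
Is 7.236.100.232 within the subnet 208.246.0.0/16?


Subnet network: 208.246.0.0
Test IP AND mask: 7.236.0.0
No, 7.236.100.232 is not in 208.246.0.0/16


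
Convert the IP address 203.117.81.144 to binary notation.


203 = 11001011
117 = 01110101
81 = 01010001
144 = 10010000
Binary: 11001011.01110101.01010001.10010000


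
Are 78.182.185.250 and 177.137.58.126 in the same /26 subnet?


Mask: 255.255.255.192
78.182.185.250 AND mask = 78.182.185.192
177.137.58.126 AND mask = 177.137.58.64
No, different subnets (78.182.185.192 vs 177.137.58.64)


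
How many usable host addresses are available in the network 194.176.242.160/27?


Host bits = 32 - 27 = 5
Total addresses = 2^5 = 32
Usable = total - 2 (network and broadcast)
Usable hosts: 30


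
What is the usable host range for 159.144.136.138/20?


Network: 159.144.128.0
Broadcast: 159.144.143.255
First usable = network + 1
Last usable = broadcast - 1
Range: 159.144.128.1 to 159.144.143.254


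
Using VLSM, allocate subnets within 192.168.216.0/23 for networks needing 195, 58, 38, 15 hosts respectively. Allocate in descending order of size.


195 hosts -> /24 (254 usable): 192.168.216.0/24
58 hosts -> /26 (62 usable): 192.168.217.0/26
38 hosts -> /26 (62 usable): 192.168.217.64/26
15 hosts -> /27 (30 usable): 192.168.217.128/27
Allocation: 192.168.216.0/24 (195 hosts, 254 usable); 192.168.217.0/26 (58 hosts, 62 usable); 192.168.217.64/26 (38 hosts, 62 usable); 192.168.217.128/27 (15 hosts, 30 usable)


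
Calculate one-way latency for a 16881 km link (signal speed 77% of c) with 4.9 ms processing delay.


Speed = 0.77 * 3e5 km/s = 231000 km/s
Propagation delay = 16881 / 231000 = 0.0731 s = 73.0779 ms
Processing delay = 4.9 ms
Total one-way latency = 77.9779 ms


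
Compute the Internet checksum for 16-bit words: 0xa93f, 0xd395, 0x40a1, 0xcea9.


Sum all words (with carry folding):
+ 0xa93f = 0xa93f
+ 0xd395 = 0x7cd5
+ 0x40a1 = 0xbd76
+ 0xcea9 = 0x8c20
One's complement: ~0x8c20
Checksum = 0x73df


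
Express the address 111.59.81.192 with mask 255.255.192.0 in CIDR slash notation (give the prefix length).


Binary: 11111111.11111111.11000000.00000000
Count leading 1s
Prefix: /18


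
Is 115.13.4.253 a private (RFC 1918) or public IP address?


RFC 1918 private ranges:
  10.0.0.0/8 (10.0.0.0 - 10.255.255.255)
  172.16.0.0/12 (172.16.0.0 - 172.31.255.255)
  192.168.0.0/16 (192.168.0.0 - 192.168.255.255)
Public (not in any RFC 1918 range)


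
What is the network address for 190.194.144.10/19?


IP:   10111110.11000010.10010000.00001010
Mask: 11111111.11111111.11100000.00000000
AND operation:
Net:  10111110.11000010.10000000.00000000
Network: 190.194.128.0/19


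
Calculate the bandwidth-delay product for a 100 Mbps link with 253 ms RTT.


BDP = bandwidth * RTT
= 100 Mbps * 253 ms
= 100 * 1e6 * 253 / 1000 bits
= 25300000 bits
= 3162500 bytes
= 3088.3789 KB
BDP = 25300000 bits (3162500 bytes)


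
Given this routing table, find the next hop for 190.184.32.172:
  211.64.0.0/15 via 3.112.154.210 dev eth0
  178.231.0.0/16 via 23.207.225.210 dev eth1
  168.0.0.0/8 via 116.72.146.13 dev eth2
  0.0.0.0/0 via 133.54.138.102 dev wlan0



Longest prefix match for 190.184.32.172:
  /15 211.64.0.0: no
  /16 178.231.0.0: no
  /8 168.0.0.0: no
  /0 0.0.0.0: MATCH
Selected: next-hop 133.54.138.102 via wlan0 (matched /0)


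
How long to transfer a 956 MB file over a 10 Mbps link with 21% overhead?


Effective throughput = 10 * (1 - 21/100) = 7.9 Mbps
File size in Mb = 956 * 8 = 7648 Mb
Time = 7648 / 7.9
Time = 968.1013 seconds


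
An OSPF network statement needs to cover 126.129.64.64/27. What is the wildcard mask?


Subnet mask: 255.255.255.224
Wildcard = 255.255.255.255 - subnet mask
255 - 255 = 0
255 - 255 = 0
255 - 255 = 0
255 - 224 = 31
Wildcard: 0.0.0.31


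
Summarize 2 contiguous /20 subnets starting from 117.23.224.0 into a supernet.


Original prefix: /20
Number of subnets: 2 = 2^1
New prefix = 20 - 1 = 19
Supernet: 117.23.224.0/19


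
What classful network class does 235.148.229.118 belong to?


First octet: 235
Binary: 11101011
1110xxxx -> Class D (224-239)
Class D (multicast), default mask N/A


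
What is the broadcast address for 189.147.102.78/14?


Network: 189.144.0.0/14
Host bits = 18
Set all host bits to 1:
Broadcast: 189.147.255.255


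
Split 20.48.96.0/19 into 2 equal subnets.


New prefix = 19 + 1 = 20
Each subnet has 4096 addresses
  20.48.96.0/20
  20.48.112.0/20
Subnets: 20.48.96.0/20, 20.48.112.0/20


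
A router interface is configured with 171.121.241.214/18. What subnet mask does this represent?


/18 means 18 network bits, 14 host bits
Binary: 11111111111111111100000000000000
Mask: 255.255.192.0


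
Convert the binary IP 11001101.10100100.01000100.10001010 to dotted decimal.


11001101 = 205
10100100 = 164
01000100 = 68
10001010 = 138
IP: 205.164.68.138


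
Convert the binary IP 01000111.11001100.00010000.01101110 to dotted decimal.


01000111 = 71
11001100 = 204
00010000 = 16
01101110 = 110
IP: 71.204.16.110


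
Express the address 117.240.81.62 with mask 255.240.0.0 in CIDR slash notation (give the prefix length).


Binary: 11111111.11110000.00000000.00000000
Count leading 1s
Prefix: /12


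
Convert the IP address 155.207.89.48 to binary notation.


155 = 10011011
207 = 11001111
89 = 01011001
48 = 00110000
Binary: 10011011.11001111.01011001.00110000


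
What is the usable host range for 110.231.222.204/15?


Network: 110.230.0.0
Broadcast: 110.231.255.255
First usable = network + 1
Last usable = broadcast - 1
Range: 110.230.0.1 to 110.231.255.254


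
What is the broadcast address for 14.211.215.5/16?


Network: 14.211.0.0/16
Host bits = 16
Set all host bits to 1:
Broadcast: 14.211.255.255


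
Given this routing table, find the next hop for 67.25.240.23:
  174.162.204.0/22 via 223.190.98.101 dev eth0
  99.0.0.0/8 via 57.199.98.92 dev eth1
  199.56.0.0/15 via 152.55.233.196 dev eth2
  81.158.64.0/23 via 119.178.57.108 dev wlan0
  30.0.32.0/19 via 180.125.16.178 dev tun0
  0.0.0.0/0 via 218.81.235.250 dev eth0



Longest prefix match for 67.25.240.23:
  /22 174.162.204.0: no
  /8 99.0.0.0: no
  /15 199.56.0.0: no
  /23 81.158.64.0: no
  /19 30.0.32.0: no
  /0 0.0.0.0: MATCH
Selected: next-hop 218.81.235.250 via eth0 (matched /0)


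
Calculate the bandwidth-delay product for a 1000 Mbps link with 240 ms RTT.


BDP = bandwidth * RTT
= 1000 Mbps * 240 ms
= 1000 * 1e6 * 240 / 1000 bits
= 240000000 bits
= 30000000 bytes
= 29296.875 KB
BDP = 240000000 bits (30000000 bytes)


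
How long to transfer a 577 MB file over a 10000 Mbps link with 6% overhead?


Effective throughput = 10000 * (1 - 6/100) = 9400 Mbps
File size in Mb = 577 * 8 = 4616 Mb
Time = 4616 / 9400
Time = 0.4911 seconds


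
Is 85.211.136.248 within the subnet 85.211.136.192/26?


Subnet network: 85.211.136.192
Test IP AND mask: 85.211.136.192
Yes, 85.211.136.248 is in 85.211.136.192/26


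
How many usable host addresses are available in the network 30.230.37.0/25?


Host bits = 32 - 25 = 7
Total addresses = 2^7 = 128
Usable = total - 2 (network and broadcast)
Usable hosts: 126


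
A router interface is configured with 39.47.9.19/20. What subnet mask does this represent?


/20 means 20 network bits, 12 host bits
Binary: 11111111111111111111000000000000
Mask: 255.255.240.0


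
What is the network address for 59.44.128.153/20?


IP:   00111011.00101100.10000000.10011001
Mask: 11111111.11111111.11110000.00000000
AND operation:
Net:  00111011.00101100.10000000.00000000
Network: 59.44.128.0/20


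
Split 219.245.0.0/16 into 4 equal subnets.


New prefix = 16 + 2 = 18
Each subnet has 16384 addresses
  219.245.0.0/18
  219.245.64.0/18
  219.245.128.0/18
  219.245.192.0/18
Subnets: 219.245.0.0/18, 219.245.64.0/18, 219.245.128.0/18, 219.245.192.0/18


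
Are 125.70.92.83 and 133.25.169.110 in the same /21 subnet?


Mask: 255.255.248.0
125.70.92.83 AND mask = 125.70.88.0
133.25.169.110 AND mask = 133.25.168.0
No, different subnets (125.70.88.0 vs 133.25.168.0)


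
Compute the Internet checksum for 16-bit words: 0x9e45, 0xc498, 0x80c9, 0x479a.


Sum all words (with carry folding):
+ 0x9e45 = 0x9e45
+ 0xc498 = 0x62de
+ 0x80c9 = 0xe3a7
+ 0x479a = 0x2b42
One's complement: ~0x2b42
Checksum = 0xd4bd


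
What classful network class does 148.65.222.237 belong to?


First octet: 148
Binary: 10010100
10xxxxxx -> Class B (128-191)
Class B, default mask 255.255.0.0 (/16)


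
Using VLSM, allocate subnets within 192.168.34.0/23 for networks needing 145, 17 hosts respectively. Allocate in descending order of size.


145 hosts -> /24 (254 usable): 192.168.34.0/24
17 hosts -> /27 (30 usable): 192.168.35.0/27
Allocation: 192.168.34.0/24 (145 hosts, 254 usable); 192.168.35.0/27 (17 hosts, 30 usable)


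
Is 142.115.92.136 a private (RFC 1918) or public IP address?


RFC 1918 private ranges:
  10.0.0.0/8 (10.0.0.0 - 10.255.255.255)
  172.16.0.0/12 (172.16.0.0 - 172.31.255.255)
  192.168.0.0/16 (192.168.0.0 - 192.168.255.255)
Public (not in any RFC 1918 range)


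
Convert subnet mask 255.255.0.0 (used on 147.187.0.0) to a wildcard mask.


Subnet mask: 255.255.0.0
Wildcard = 255.255.255.255 - subnet mask
255 - 255 = 0
255 - 255 = 0
255 - 0 = 255
255 - 0 = 255
Wildcard: 0.0.255.255


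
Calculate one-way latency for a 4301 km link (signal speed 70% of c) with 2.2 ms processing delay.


Speed = 0.7 * 3e5 km/s = 210000 km/s
Propagation delay = 4301 / 210000 = 0.0205 s = 20.481 ms
Processing delay = 2.2 ms
Total one-way latency = 22.681 ms


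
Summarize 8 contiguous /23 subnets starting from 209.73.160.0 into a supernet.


Original prefix: /23
Number of subnets: 8 = 2^3
New prefix = 23 - 3 = 20
Supernet: 209.73.160.0/20


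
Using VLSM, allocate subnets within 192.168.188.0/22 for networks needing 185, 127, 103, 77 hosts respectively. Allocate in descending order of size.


185 hosts -> /24 (254 usable): 192.168.188.0/24
127 hosts -> /24 (254 usable): 192.168.189.0/24
103 hosts -> /25 (126 usable): 192.168.190.0/25
77 hosts -> /25 (126 usable): 192.168.190.128/25
Allocation: 192.168.188.0/24 (185 hosts, 254 usable); 192.168.189.0/24 (127 hosts, 254 usable); 192.168.190.0/25 (103 hosts, 126 usable); 192.168.190.128/25 (77 hosts, 126 usable)


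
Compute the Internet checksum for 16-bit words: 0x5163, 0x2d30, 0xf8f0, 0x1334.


Sum all words (with carry folding):
+ 0x5163 = 0x5163
+ 0x2d30 = 0x7e93
+ 0xf8f0 = 0x7784
+ 0x1334 = 0x8ab8
One's complement: ~0x8ab8
Checksum = 0x7547


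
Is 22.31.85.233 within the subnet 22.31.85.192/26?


Subnet network: 22.31.85.192
Test IP AND mask: 22.31.85.192
Yes, 22.31.85.233 is in 22.31.85.192/26


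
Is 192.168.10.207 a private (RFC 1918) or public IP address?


RFC 1918 private ranges:
  10.0.0.0/8 (10.0.0.0 - 10.255.255.255)
  172.16.0.0/12 (172.16.0.0 - 172.31.255.255)
  192.168.0.0/16 (192.168.0.0 - 192.168.255.255)
Private (in 192.168.0.0/16)


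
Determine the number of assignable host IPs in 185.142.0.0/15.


Host bits = 32 - 15 = 17
Total addresses = 2^17 = 131072
Usable = total - 2 (network and broadcast)
Usable hosts: 131070


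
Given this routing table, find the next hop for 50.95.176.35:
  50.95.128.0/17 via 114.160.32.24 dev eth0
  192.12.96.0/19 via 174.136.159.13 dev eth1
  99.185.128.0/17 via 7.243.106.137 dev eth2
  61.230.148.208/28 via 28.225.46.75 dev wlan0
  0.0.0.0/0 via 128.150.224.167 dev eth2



Longest prefix match for 50.95.176.35:
  /17 50.95.128.0: MATCH
  /19 192.12.96.0: no
  /17 99.185.128.0: no
  /28 61.230.148.208: no
  /0 0.0.0.0: MATCH
Selected: next-hop 114.160.32.24 via eth0 (matched /17)


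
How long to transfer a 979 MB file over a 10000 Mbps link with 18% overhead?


Effective throughput = 10000 * (1 - 18/100) = 8200 Mbps
File size in Mb = 979 * 8 = 7832 Mb
Time = 7832 / 8200
Time = 0.9551 seconds


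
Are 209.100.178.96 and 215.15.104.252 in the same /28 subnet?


Mask: 255.255.255.240
209.100.178.96 AND mask = 209.100.178.96
215.15.104.252 AND mask = 215.15.104.240
No, different subnets (209.100.178.96 vs 215.15.104.240)


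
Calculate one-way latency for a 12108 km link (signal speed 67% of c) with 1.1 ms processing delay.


Speed = 0.67 * 3e5 km/s = 201000 km/s
Propagation delay = 12108 / 201000 = 0.0602 s = 60.2388 ms
Processing delay = 1.1 ms
Total one-way latency = 61.3388 ms


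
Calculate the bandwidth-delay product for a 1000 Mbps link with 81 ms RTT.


BDP = bandwidth * RTT
= 1000 Mbps * 81 ms
= 1000 * 1e6 * 81 / 1000 bits
= 81000000 bits
= 10125000 bytes
= 9887.6953 KB
BDP = 81000000 bits (10125000 bytes)


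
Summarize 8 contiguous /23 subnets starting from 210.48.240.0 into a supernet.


Original prefix: /23
Number of subnets: 8 = 2^3
New prefix = 23 - 3 = 20
Supernet: 210.48.240.0/20


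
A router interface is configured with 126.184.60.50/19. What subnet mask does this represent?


/19 means 19 network bits, 13 host bits
Binary: 11111111111111111110000000000000
Mask: 255.255.224.0


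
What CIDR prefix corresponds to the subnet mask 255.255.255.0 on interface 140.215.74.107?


Binary: 11111111.11111111.11111111.00000000
Count leading 1s
Prefix: /24


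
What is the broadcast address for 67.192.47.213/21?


Network: 67.192.40.0/21
Host bits = 11
Set all host bits to 1:
Broadcast: 67.192.47.255


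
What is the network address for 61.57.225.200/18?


IP:   00111101.00111001.11100001.11001000
Mask: 11111111.11111111.11000000.00000000
AND operation:
Net:  00111101.00111001.11000000.00000000
Network: 61.57.192.0/18


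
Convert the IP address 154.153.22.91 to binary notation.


154 = 10011010
153 = 10011001
22 = 00010110
91 = 01011011
Binary: 10011010.10011001.00010110.01011011


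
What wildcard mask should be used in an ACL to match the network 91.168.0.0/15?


Subnet mask: 255.254.0.0
Wildcard = 255.255.255.255 - subnet mask
255 - 255 = 0
255 - 254 = 1
255 - 0 = 255
255 - 0 = 255
Wildcard: 0.1.255.255


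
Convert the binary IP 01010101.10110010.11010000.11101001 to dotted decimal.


01010101 = 85
10110010 = 178
11010000 = 208
11101001 = 233
IP: 85.178.208.233


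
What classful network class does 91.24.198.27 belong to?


First octet: 91
Binary: 01011011
0xxxxxxx -> Class A (1-126)
Class A, default mask 255.0.0.0 (/8)


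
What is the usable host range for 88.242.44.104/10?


Network: 88.192.0.0
Broadcast: 88.255.255.255
First usable = network + 1
Last usable = broadcast - 1
Range: 88.192.0.1 to 88.255.255.254


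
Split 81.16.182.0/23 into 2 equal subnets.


New prefix = 23 + 1 = 24
Each subnet has 256 addresses
  81.16.182.0/24
  81.16.183.0/24
Subnets: 81.16.182.0/24, 81.16.183.0/24


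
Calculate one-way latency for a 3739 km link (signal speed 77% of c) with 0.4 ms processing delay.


Speed = 0.77 * 3e5 km/s = 231000 km/s
Propagation delay = 3739 / 231000 = 0.0162 s = 16.1861 ms
Processing delay = 0.4 ms
Total one-way latency = 16.5861 ms


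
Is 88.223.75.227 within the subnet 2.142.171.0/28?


Subnet network: 2.142.171.0
Test IP AND mask: 88.223.75.224
No, 88.223.75.227 is not in 2.142.171.0/28


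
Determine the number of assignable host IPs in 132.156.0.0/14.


Host bits = 32 - 14 = 18
Total addresses = 2^18 = 262144
Usable = total - 2 (network and broadcast)
Usable hosts: 262142


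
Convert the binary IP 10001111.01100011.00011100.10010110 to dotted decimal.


10001111 = 143
01100011 = 99
00011100 = 28
10010110 = 150
IP: 143.99.28.150


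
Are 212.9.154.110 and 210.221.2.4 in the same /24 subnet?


Mask: 255.255.255.0
212.9.154.110 AND mask = 212.9.154.0
210.221.2.4 AND mask = 210.221.2.0
No, different subnets (212.9.154.0 vs 210.221.2.0)


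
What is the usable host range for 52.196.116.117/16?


Network: 52.196.0.0
Broadcast: 52.196.255.255
First usable = network + 1
Last usable = broadcast - 1
Range: 52.196.0.1 to 52.196.255.254


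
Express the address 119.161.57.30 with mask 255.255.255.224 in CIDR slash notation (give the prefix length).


Binary: 11111111.11111111.11111111.11100000
Count leading 1s
Prefix: /27


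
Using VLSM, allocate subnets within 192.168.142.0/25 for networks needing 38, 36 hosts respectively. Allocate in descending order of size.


38 hosts -> /26 (62 usable): 192.168.142.0/26
36 hosts -> /26 (62 usable): 192.168.142.64/26
Allocation: 192.168.142.0/26 (38 hosts, 62 usable); 192.168.142.64/26 (36 hosts, 62 usable)


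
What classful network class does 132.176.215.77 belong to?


First octet: 132
Binary: 10000100
10xxxxxx -> Class B (128-191)
Class B, default mask 255.255.0.0 (/16)


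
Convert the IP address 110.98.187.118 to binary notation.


110 = 01101110
98 = 01100010
187 = 10111011
118 = 01110110
Binary: 01101110.01100010.10111011.01110110


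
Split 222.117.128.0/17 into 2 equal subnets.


New prefix = 17 + 1 = 18
Each subnet has 16384 addresses
  222.117.128.0/18
  222.117.192.0/18
Subnets: 222.117.128.0/18, 222.117.192.0/18


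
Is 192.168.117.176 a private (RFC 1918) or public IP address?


RFC 1918 private ranges:
  10.0.0.0/8 (10.0.0.0 - 10.255.255.255)
  172.16.0.0/12 (172.16.0.0 - 172.31.255.255)
  192.168.0.0/16 (192.168.0.0 - 192.168.255.255)
Private (in 192.168.0.0/16)


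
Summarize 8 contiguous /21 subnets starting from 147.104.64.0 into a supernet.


Original prefix: /21
Number of subnets: 8 = 2^3
New prefix = 21 - 3 = 18
Supernet: 147.104.64.0/18


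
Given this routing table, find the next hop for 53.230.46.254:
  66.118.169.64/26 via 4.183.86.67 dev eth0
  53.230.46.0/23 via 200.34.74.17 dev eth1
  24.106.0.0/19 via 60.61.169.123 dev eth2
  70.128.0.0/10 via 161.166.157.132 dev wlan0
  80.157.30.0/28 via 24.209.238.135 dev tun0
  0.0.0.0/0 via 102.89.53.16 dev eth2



Longest prefix match for 53.230.46.254:
  /26 66.118.169.64: no
  /23 53.230.46.0: MATCH
  /19 24.106.0.0: no
  /10 70.128.0.0: no
  /28 80.157.30.0: no
  /0 0.0.0.0: MATCH
Selected: next-hop 200.34.74.17 via eth1 (matched /23)


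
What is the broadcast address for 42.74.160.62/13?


Network: 42.72.0.0/13
Host bits = 19
Set all host bits to 1:
Broadcast: 42.79.255.255


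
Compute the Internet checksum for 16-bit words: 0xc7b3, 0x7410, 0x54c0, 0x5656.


Sum all words (with carry folding):
+ 0xc7b3 = 0xc7b3
+ 0x7410 = 0x3bc4
+ 0x54c0 = 0x9084
+ 0x5656 = 0xe6da
One's complement: ~0xe6da
Checksum = 0x1925


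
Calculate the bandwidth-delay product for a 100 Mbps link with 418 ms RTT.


BDP = bandwidth * RTT
= 100 Mbps * 418 ms
= 100 * 1e6 * 418 / 1000 bits
= 41800000 bits
= 5225000 bytes
= 5102.5391 KB
BDP = 41800000 bits (5225000 bytes)


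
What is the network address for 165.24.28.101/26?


IP:   10100101.00011000.00011100.01100101
Mask: 11111111.11111111.11111111.11000000
AND operation:
Net:  10100101.00011000.00011100.01000000
Network: 165.24.28.64/26


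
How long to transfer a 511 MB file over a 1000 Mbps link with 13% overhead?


Effective throughput = 1000 * (1 - 13/100) = 870 Mbps
File size in Mb = 511 * 8 = 4088 Mb
Time = 4088 / 870
Time = 4.6989 seconds


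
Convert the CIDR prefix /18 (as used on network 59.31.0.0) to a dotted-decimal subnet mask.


/18 means 18 network bits, 14 host bits
Binary: 11111111111111111100000000000000
Mask: 255.255.192.0


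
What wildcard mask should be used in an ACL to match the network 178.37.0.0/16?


Subnet mask: 255.255.0.0
Wildcard = 255.255.255.255 - subnet mask
255 - 255 = 0
255 - 255 = 0
255 - 0 = 255
255 - 0 = 255
Wildcard: 0.0.255.255


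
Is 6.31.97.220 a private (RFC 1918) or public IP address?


RFC 1918 private ranges:
  10.0.0.0/8 (10.0.0.0 - 10.255.255.255)
  172.16.0.0/12 (172.16.0.0 - 172.31.255.255)
  192.168.0.0/16 (192.168.0.0 - 192.168.255.255)
Public (not in any RFC 1918 range)


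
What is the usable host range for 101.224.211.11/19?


Network: 101.224.192.0
Broadcast: 101.224.223.255
First usable = network + 1
Last usable = broadcast - 1
Range: 101.224.192.1 to 101.224.223.254


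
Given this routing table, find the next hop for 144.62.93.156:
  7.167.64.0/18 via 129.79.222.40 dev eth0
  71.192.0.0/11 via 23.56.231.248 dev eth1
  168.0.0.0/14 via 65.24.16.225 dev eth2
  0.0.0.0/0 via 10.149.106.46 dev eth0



Longest prefix match for 144.62.93.156:
  /18 7.167.64.0: no
  /11 71.192.0.0: no
  /14 168.0.0.0: no
  /0 0.0.0.0: MATCH
Selected: next-hop 10.149.106.46 via eth0 (matched /0)


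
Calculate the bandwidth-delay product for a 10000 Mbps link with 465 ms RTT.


BDP = bandwidth * RTT
= 10000 Mbps * 465 ms
= 10000 * 1e6 * 465 / 1000 bits
= 4650000000 bits
= 581250000 bytes
= 567626.9531 KB
BDP = 4650000000 bits (581250000 bytes)


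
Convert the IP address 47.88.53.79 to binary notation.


47 = 00101111
88 = 01011000
53 = 00110101
79 = 01001111
Binary: 00101111.01011000.00110101.01001111


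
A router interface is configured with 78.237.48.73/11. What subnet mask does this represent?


/11 means 11 network bits, 21 host bits
Binary: 11111111111000000000000000000000
Mask: 255.224.0.0


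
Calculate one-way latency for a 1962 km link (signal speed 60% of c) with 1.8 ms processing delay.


Speed = 0.6 * 3e5 km/s = 180000 km/s
Propagation delay = 1962 / 180000 = 0.0109 s = 10.9 ms
Processing delay = 1.8 ms
Total one-way latency = 12.7 ms


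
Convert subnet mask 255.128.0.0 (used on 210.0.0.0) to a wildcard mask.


Subnet mask: 255.128.0.0
Wildcard = 255.255.255.255 - subnet mask
255 - 255 = 0
255 - 128 = 127
255 - 0 = 255
255 - 0 = 255
Wildcard: 0.127.255.255


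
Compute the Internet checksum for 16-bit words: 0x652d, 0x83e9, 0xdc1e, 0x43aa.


Sum all words (with carry folding):
+ 0x652d = 0x652d
+ 0x83e9 = 0xe916
+ 0xdc1e = 0xc535
+ 0x43aa = 0x08e0
One's complement: ~0x08e0
Checksum = 0xf71f


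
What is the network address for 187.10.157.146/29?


IP:   10111011.00001010.10011101.10010010
Mask: 11111111.11111111.11111111.11111000
AND operation:
Net:  10111011.00001010.10011101.10010000
Network: 187.10.157.144/29


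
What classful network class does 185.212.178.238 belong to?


First octet: 185
Binary: 10111001
10xxxxxx -> Class B (128-191)
Class B, default mask 255.255.0.0 (/16)


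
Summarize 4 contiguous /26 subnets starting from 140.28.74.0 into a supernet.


Original prefix: /26
Number of subnets: 4 = 2^2
New prefix = 26 - 2 = 24
Supernet: 140.28.74.0/24


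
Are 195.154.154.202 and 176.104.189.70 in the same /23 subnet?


Mask: 255.255.254.0
195.154.154.202 AND mask = 195.154.154.0
176.104.189.70 AND mask = 176.104.188.0
No, different subnets (195.154.154.0 vs 176.104.188.0)


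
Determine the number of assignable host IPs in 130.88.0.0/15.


Host bits = 32 - 15 = 17
Total addresses = 2^17 = 131072
Usable = total - 2 (network and broadcast)
Usable hosts: 131070


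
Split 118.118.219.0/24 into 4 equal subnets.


New prefix = 24 + 2 = 26
Each subnet has 64 addresses
  118.118.219.0/26
  118.118.219.64/26
  118.118.219.128/26
  118.118.219.192/26
Subnets: 118.118.219.0/26, 118.118.219.64/26, 118.118.219.128/26, 118.118.219.192/26


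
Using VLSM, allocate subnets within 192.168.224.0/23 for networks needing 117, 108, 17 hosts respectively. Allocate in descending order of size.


117 hosts -> /25 (126 usable): 192.168.224.0/25
108 hosts -> /25 (126 usable): 192.168.224.128/25
17 hosts -> /27 (30 usable): 192.168.225.0/27
Allocation: 192.168.224.0/25 (117 hosts, 126 usable); 192.168.224.128/25 (108 hosts, 126 usable); 192.168.225.0/27 (17 hosts, 30 usable)


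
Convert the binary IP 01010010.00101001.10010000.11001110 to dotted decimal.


01010010 = 82
00101001 = 41
10010000 = 144
11001110 = 206
IP: 82.41.144.206


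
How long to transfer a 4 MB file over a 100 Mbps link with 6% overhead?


Effective throughput = 100 * (1 - 6/100) = 94 Mbps
File size in Mb = 4 * 8 = 32 Mb
Time = 32 / 94
Time = 0.3404 seconds


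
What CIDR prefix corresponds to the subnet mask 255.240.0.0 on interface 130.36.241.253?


Binary: 11111111.11110000.00000000.00000000
Count leading 1s
Prefix: /12


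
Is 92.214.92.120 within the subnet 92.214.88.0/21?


Subnet network: 92.214.88.0
Test IP AND mask: 92.214.88.0
Yes, 92.214.92.120 is in 92.214.88.0/21


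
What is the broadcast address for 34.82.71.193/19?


Network: 34.82.64.0/19
Host bits = 13
Set all host bits to 1:
Broadcast: 34.82.95.255


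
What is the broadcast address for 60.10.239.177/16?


Network: 60.10.0.0/16
Host bits = 16
Set all host bits to 1:
Broadcast: 60.10.255.255


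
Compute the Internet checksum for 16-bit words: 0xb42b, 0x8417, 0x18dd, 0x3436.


Sum all words (with carry folding):
+ 0xb42b = 0xb42b
+ 0x8417 = 0x3843
+ 0x18dd = 0x5120
+ 0x3436 = 0x8556
One's complement: ~0x8556
Checksum = 0x7aa9


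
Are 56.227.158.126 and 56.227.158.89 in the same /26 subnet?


Mask: 255.255.255.192
56.227.158.126 AND mask = 56.227.158.64
56.227.158.89 AND mask = 56.227.158.64
Yes, same subnet (56.227.158.64)


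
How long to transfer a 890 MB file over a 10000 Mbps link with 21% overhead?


Effective throughput = 10000 * (1 - 21/100) = 7900 Mbps
File size in Mb = 890 * 8 = 7120 Mb
Time = 7120 / 7900
Time = 0.9013 seconds


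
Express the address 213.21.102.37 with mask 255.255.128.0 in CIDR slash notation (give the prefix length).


Binary: 11111111.11111111.10000000.00000000
Count leading 1s
Prefix: /17


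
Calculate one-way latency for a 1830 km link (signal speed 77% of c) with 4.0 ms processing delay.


Speed = 0.77 * 3e5 km/s = 231000 km/s
Propagation delay = 1830 / 231000 = 0.0079 s = 7.9221 ms
Processing delay = 4.0 ms
Total one-way latency = 11.9221 ms


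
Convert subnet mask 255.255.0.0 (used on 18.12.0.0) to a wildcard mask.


Subnet mask: 255.255.0.0
Wildcard = 255.255.255.255 - subnet mask
255 - 255 = 0
255 - 255 = 0
255 - 0 = 255
255 - 0 = 255
Wildcard: 0.0.255.255


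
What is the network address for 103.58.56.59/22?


IP:   01100111.00111010.00111000.00111011
Mask: 11111111.11111111.11111100.00000000
AND operation:
Net:  01100111.00111010.00111000.00000000
Network: 103.58.56.0/22


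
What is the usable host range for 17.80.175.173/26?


Network: 17.80.175.128
Broadcast: 17.80.175.191
First usable = network + 1
Last usable = broadcast - 1
Range: 17.80.175.129 to 17.80.175.190


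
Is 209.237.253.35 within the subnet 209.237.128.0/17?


Subnet network: 209.237.128.0
Test IP AND mask: 209.237.128.0
Yes, 209.237.253.35 is in 209.237.128.0/17


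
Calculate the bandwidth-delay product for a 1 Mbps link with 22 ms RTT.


BDP = bandwidth * RTT
= 1 Mbps * 22 ms
= 1 * 1e6 * 22 / 1000 bits
= 22000 bits
= 2750 bytes
= 2.6855 KB
BDP = 22000 bits (2750 bytes)


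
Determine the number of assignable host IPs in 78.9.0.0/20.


Host bits = 32 - 20 = 12
Total addresses = 2^12 = 4096
Usable = total - 2 (network and broadcast)
Usable hosts: 4094


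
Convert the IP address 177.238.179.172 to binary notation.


177 = 10110001
238 = 11101110
179 = 10110011
172 = 10101100
Binary: 10110001.11101110.10110011.10101100


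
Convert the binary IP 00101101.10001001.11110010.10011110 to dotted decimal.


00101101 = 45
10001001 = 137
11110010 = 242
10011110 = 158
IP: 45.137.242.158


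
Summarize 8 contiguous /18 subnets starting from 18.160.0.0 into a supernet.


Original prefix: /18
Number of subnets: 8 = 2^3
New prefix = 18 - 3 = 15
Supernet: 18.160.0.0/15


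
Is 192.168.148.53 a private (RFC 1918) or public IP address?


RFC 1918 private ranges:
  10.0.0.0/8 (10.0.0.0 - 10.255.255.255)
  172.16.0.0/12 (172.16.0.0 - 172.31.255.255)
  192.168.0.0/16 (192.168.0.0 - 192.168.255.255)
Private (in 192.168.0.0/16)


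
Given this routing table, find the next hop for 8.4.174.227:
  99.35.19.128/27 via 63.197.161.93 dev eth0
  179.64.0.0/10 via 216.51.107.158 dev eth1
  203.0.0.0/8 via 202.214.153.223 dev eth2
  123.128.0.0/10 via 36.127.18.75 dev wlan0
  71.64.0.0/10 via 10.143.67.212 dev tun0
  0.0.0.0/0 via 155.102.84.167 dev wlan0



Longest prefix match for 8.4.174.227:
  /27 99.35.19.128: no
  /10 179.64.0.0: no
  /8 203.0.0.0: no
  /10 123.128.0.0: no
  /10 71.64.0.0: no
  /0 0.0.0.0: MATCH
Selected: next-hop 155.102.84.167 via wlan0 (matched /0)


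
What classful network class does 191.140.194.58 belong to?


First octet: 191
Binary: 10111111
10xxxxxx -> Class B (128-191)
Class B, default mask 255.255.0.0 (/16)


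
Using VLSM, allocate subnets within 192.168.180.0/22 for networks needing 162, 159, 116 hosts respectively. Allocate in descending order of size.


162 hosts -> /24 (254 usable): 192.168.180.0/24
159 hosts -> /24 (254 usable): 192.168.181.0/24
116 hosts -> /25 (126 usable): 192.168.182.0/25
Allocation: 192.168.180.0/24 (162 hosts, 254 usable); 192.168.181.0/24 (159 hosts, 254 usable); 192.168.182.0/25 (116 hosts, 126 usable)


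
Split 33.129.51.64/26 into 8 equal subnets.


New prefix = 26 + 3 = 29
Each subnet has 8 addresses
  33.129.51.64/29
  33.129.51.72/29
  33.129.51.80/29
  33.129.51.88/29
  33.129.51.96/29
  33.129.51.104/29
  33.129.51.112/29
  33.129.51.120/29
Subnets: 33.129.51.64/29, 33.129.51.72/29, 33.129.51.80/29, 33.129.51.88/29, 33.129.51.96/29, 33.129.51.104/29, 33.129.51.112/29, 33.129.51.120/29


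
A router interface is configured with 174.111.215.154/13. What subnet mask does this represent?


/13 means 13 network bits, 19 host bits
Binary: 11111111111110000000000000000000
Mask: 255.248.0.0


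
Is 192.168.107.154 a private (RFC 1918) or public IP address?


RFC 1918 private ranges:
  10.0.0.0/8 (10.0.0.0 - 10.255.255.255)
  172.16.0.0/12 (172.16.0.0 - 172.31.255.255)
  192.168.0.0/16 (192.168.0.0 - 192.168.255.255)
Private (in 192.168.0.0/16)


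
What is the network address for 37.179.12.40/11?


IP:   00100101.10110011.00001100.00101000
Mask: 11111111.11100000.00000000.00000000
AND operation:
Net:  00100101.10100000.00000000.00000000
Network: 37.160.0.0/11


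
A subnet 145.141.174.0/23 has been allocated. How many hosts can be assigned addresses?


Host bits = 32 - 23 = 9
Total addresses = 2^9 = 512
Usable = total - 2 (network and broadcast)
Usable hosts: 510


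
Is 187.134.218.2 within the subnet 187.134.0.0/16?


Subnet network: 187.134.0.0
Test IP AND mask: 187.134.0.0
Yes, 187.134.218.2 is in 187.134.0.0/16


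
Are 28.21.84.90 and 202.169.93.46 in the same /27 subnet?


Mask: 255.255.255.224
28.21.84.90 AND mask = 28.21.84.64
202.169.93.46 AND mask = 202.169.93.32
No, different subnets (28.21.84.64 vs 202.169.93.32)


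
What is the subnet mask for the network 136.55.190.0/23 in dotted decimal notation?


/23 means 23 network bits, 9 host bits
Binary: 11111111111111111111111000000000
Mask: 255.255.254.0


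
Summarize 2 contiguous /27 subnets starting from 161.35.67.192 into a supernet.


Original prefix: /27
Number of subnets: 2 = 2^1
New prefix = 27 - 1 = 26
Supernet: 161.35.67.192/26


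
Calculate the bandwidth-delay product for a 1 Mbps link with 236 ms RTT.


BDP = bandwidth * RTT
= 1 Mbps * 236 ms
= 1 * 1e6 * 236 / 1000 bits
= 236000 bits
= 29500 bytes
= 28.8086 KB
BDP = 236000 bits (29500 bytes)


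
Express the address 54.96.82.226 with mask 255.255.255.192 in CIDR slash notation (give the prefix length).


Binary: 11111111.11111111.11111111.11000000
Count leading 1s
Prefix: /26


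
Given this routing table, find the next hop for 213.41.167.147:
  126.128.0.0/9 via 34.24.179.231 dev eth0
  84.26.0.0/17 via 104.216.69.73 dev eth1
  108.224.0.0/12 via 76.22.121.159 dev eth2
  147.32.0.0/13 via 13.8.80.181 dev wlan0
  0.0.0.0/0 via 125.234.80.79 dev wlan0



Longest prefix match for 213.41.167.147:
  /9 126.128.0.0: no
  /17 84.26.0.0: no
  /12 108.224.0.0: no
  /13 147.32.0.0: no
  /0 0.0.0.0: MATCH
Selected: next-hop 125.234.80.79 via wlan0 (matched /0)


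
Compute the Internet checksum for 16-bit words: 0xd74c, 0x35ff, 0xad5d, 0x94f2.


Sum all words (with carry folding):
+ 0xd74c = 0xd74c
+ 0x35ff = 0x0d4c
+ 0xad5d = 0xbaa9
+ 0x94f2 = 0x4f9c
One's complement: ~0x4f9c
Checksum = 0xb063


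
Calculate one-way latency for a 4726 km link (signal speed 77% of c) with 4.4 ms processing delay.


Speed = 0.77 * 3e5 km/s = 231000 km/s
Propagation delay = 4726 / 231000 = 0.0205 s = 20.4589 ms
Processing delay = 4.4 ms
Total one-way latency = 24.8589 ms


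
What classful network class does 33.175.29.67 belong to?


First octet: 33
Binary: 00100001
0xxxxxxx -> Class A (1-126)
Class A, default mask 255.0.0.0 (/8)


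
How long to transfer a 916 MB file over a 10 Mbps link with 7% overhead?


Effective throughput = 10 * (1 - 7/100) = 9.3 Mbps
File size in Mb = 916 * 8 = 7328 Mb
Time = 7328 / 9.3
Time = 787.957 seconds


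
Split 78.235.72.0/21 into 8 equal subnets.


New prefix = 21 + 3 = 24
Each subnet has 256 addresses
  78.235.72.0/24
  78.235.73.0/24
  78.235.74.0/24
  78.235.75.0/24
  78.235.76.0/24
  78.235.77.0/24
  78.235.78.0/24
  78.235.79.0/24
Subnets: 78.235.72.0/24, 78.235.73.0/24, 78.235.74.0/24, 78.235.75.0/24, 78.235.76.0/24, 78.235.77.0/24, 78.235.78.0/24, 78.235.79.0/24


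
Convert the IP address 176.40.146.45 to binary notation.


176 = 10110000
40 = 00101000
146 = 10010010
45 = 00101101
Binary: 10110000.00101000.10010010.00101101


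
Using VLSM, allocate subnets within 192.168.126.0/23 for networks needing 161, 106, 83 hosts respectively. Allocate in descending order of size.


161 hosts -> /24 (254 usable): 192.168.126.0/24
106 hosts -> /25 (126 usable): 192.168.127.0/25
83 hosts -> /25 (126 usable): 192.168.127.128/25
Allocation: 192.168.126.0/24 (161 hosts, 254 usable); 192.168.127.0/25 (106 hosts, 126 usable); 192.168.127.128/25 (83 hosts, 126 usable)


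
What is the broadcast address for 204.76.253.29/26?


Network: 204.76.253.0/26
Host bits = 6
Set all host bits to 1:
Broadcast: 204.76.253.63


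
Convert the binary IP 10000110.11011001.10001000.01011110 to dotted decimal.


10000110 = 134
11011001 = 217
10001000 = 136
01011110 = 94
IP: 134.217.136.94


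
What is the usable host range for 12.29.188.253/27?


Network: 12.29.188.224
Broadcast: 12.29.188.255
First usable = network + 1
Last usable = broadcast - 1
Range: 12.29.188.225 to 12.29.188.254


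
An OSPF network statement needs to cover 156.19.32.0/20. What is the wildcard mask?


Subnet mask: 255.255.240.0
Wildcard = 255.255.255.255 - subnet mask
255 - 255 = 0
255 - 255 = 0
255 - 240 = 15
255 - 0 = 255
Wildcard: 0.0.15.255


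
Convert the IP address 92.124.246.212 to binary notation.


92 = 01011100
124 = 01111100
246 = 11110110
212 = 11010100
Binary: 01011100.01111100.11110110.11010100


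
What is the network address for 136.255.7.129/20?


IP:   10001000.11111111.00000111.10000001
Mask: 11111111.11111111.11110000.00000000
AND operation:
Net:  10001000.11111111.00000000.00000000
Network: 136.255.0.0/20


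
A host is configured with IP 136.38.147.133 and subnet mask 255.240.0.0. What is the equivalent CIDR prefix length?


Binary: 11111111.11110000.00000000.00000000
Count leading 1s
Prefix: /12


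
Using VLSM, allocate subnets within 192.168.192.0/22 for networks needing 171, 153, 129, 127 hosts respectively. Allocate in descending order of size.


171 hosts -> /24 (254 usable): 192.168.192.0/24
153 hosts -> /24 (254 usable): 192.168.193.0/24
129 hosts -> /24 (254 usable): 192.168.194.0/24
127 hosts -> /24 (254 usable): 192.168.195.0/24
Allocation: 192.168.192.0/24 (171 hosts, 254 usable); 192.168.193.0/24 (153 hosts, 254 usable); 192.168.194.0/24 (129 hosts, 254 usable); 192.168.195.0/24 (127 hosts, 254 usable)


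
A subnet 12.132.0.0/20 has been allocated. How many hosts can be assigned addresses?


Host bits = 32 - 20 = 12
Total addresses = 2^12 = 4096
Usable = total - 2 (network and broadcast)
Usable hosts: 4094


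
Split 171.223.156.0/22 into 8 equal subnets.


New prefix = 22 + 3 = 25
Each subnet has 128 addresses
  171.223.156.0/25
  171.223.156.128/25
  171.223.157.0/25
  171.223.157.128/25
  171.223.158.0/25
  171.223.158.128/25
  171.223.159.0/25
  171.223.159.128/25
Subnets: 171.223.156.0/25, 171.223.156.128/25, 171.223.157.0/25, 171.223.157.128/25, 171.223.158.0/25, 171.223.158.128/25, 171.223.159.0/25, 171.223.159.128/25


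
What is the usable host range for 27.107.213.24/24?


Network: 27.107.213.0
Broadcast: 27.107.213.255
First usable = network + 1
Last usable = broadcast - 1
Range: 27.107.213.1 to 27.107.213.254


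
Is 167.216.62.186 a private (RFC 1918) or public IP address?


RFC 1918 private ranges:
  10.0.0.0/8 (10.0.0.0 - 10.255.255.255)
  172.16.0.0/12 (172.16.0.0 - 172.31.255.255)
  192.168.0.0/16 (192.168.0.0 - 192.168.255.255)
Public (not in any RFC 1918 range)


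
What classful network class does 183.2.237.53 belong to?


First octet: 183
Binary: 10110111
10xxxxxx -> Class B (128-191)
Class B, default mask 255.255.0.0 (/16)


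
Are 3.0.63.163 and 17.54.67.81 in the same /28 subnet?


Mask: 255.255.255.240
3.0.63.163 AND mask = 3.0.63.160
17.54.67.81 AND mask = 17.54.67.80
No, different subnets (3.0.63.160 vs 17.54.67.80)


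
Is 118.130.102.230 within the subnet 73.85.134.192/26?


Subnet network: 73.85.134.192
Test IP AND mask: 118.130.102.192
No, 118.130.102.230 is not in 73.85.134.192/26


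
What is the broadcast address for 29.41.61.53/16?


Network: 29.41.0.0/16
Host bits = 16
Set all host bits to 1:
Broadcast: 29.41.255.255


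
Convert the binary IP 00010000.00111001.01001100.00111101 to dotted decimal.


00010000 = 16
00111001 = 57
01001100 = 76
00111101 = 61
IP: 16.57.76.61


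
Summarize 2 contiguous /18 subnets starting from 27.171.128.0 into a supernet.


Original prefix: /18
Number of subnets: 2 = 2^1
New prefix = 18 - 1 = 17
Supernet: 27.171.128.0/17


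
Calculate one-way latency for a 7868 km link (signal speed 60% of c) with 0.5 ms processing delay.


Speed = 0.6 * 3e5 km/s = 180000 km/s
Propagation delay = 7868 / 180000 = 0.0437 s = 43.7111 ms
Processing delay = 0.5 ms
Total one-way latency = 44.2111 ms


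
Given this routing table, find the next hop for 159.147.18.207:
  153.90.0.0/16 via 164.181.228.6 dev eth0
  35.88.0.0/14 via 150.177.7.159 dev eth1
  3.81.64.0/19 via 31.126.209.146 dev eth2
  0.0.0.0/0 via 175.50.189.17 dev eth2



Longest prefix match for 159.147.18.207:
  /16 153.90.0.0: no
  /14 35.88.0.0: no
  /19 3.81.64.0: no
  /0 0.0.0.0: MATCH
Selected: next-hop 175.50.189.17 via eth2 (matched /0)


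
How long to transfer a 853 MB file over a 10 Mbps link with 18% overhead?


Effective throughput = 10 * (1 - 18/100) = 8.2 Mbps
File size in Mb = 853 * 8 = 6824 Mb
Time = 6824 / 8.2
Time = 832.1951 seconds


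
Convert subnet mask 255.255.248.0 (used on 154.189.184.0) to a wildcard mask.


Subnet mask: 255.255.248.0
Wildcard = 255.255.255.255 - subnet mask
255 - 255 = 0
255 - 255 = 0
255 - 248 = 7
255 - 0 = 255
Wildcard: 0.0.7.255


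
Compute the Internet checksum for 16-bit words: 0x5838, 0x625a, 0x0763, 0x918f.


Sum all words (with carry folding):
+ 0x5838 = 0x5838
+ 0x625a = 0xba92
+ 0x0763 = 0xc1f5
+ 0x918f = 0x5385
One's complement: ~0x5385
Checksum = 0xac7a


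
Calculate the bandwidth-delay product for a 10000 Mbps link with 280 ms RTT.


BDP = bandwidth * RTT
= 10000 Mbps * 280 ms
= 10000 * 1e6 * 280 / 1000 bits
= 2800000000 bits
= 350000000 bytes
= 341796.875 KB
BDP = 2800000000 bits (350000000 bytes)
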